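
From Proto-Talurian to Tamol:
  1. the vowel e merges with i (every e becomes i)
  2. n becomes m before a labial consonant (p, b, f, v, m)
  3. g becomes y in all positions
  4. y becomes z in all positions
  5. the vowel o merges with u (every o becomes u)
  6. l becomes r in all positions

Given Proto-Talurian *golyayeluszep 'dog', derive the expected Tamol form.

Tamol: *golyayeluszep > golyayiluszip > yolyayiluszip > zolzaziluszip > zulzaziluszip > zurzaziruszip  (by vowel merger, unconditioned shift, unconditioned shift, vowel merger, unconditioned shift)

zurzaziruszip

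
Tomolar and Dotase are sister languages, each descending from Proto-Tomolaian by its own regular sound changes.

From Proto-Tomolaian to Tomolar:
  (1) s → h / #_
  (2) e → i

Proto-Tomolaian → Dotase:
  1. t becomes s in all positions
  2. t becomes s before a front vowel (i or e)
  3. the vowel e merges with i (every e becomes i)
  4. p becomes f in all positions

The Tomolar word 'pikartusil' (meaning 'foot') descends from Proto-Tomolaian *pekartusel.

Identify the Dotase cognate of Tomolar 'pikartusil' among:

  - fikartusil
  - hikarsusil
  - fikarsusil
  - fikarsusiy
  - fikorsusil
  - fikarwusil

fikarsusil

Dotase: *pekartusel > pekarsusel > pikarsusil > fikarsusil  (by unconditioned shift, vowel merger, unconditioned shift)
Among the options, 'fikarsusil' alone shows every Dotase change applied in order.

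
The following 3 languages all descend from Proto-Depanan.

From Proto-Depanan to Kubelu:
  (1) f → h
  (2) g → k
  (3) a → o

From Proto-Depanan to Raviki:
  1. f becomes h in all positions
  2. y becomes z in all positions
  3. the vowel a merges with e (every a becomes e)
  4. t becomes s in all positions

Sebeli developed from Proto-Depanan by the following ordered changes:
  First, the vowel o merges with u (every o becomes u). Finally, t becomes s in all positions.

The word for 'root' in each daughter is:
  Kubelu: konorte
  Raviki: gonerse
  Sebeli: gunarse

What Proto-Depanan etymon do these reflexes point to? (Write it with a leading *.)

*gonarte

Position 4: Kubelu has o, Raviki has e, Sebeli has a. Sebeli preserves a here (none of its changes turn any other segment into a), so the proto-segment is *a.
Position 6: Kubelu has t, Raviki has s, Sebeli has s. Kubelu preserves t here (none of its changes turn any other segment into t), so the proto-segment is *t.
Position 2: Kubelu has o, Raviki has o, Sebeli has u. Raviki preserves o here (none of its changes turn any other segment into o), so the proto-segment is *o.
This points to *gonarte. Verify forward in each daughter:
Kubelu: start from *gonarte.
  rule 1: no change — gonarte
  rule 2 (unconditioned shift): gonarte → konarte
  rule 3 (vowel merger): konarte → konorte
  ⇒ Kubelu konorte
Raviki: *gonarte
  gonarte (rule 1 does not apply)
  gonarte (rule 2 does not apply)
  gonarte → gonerte   [vowel merger]
  gonerte → gonerse   [unconditioned shift]
  giving Raviki gonerse.
Sebeli: *gonarte > gunarte > gunarse  (by vowel merger, unconditioned shift)
No other proto-form is consistent with every reflex, so the reconstruction is *gonarte.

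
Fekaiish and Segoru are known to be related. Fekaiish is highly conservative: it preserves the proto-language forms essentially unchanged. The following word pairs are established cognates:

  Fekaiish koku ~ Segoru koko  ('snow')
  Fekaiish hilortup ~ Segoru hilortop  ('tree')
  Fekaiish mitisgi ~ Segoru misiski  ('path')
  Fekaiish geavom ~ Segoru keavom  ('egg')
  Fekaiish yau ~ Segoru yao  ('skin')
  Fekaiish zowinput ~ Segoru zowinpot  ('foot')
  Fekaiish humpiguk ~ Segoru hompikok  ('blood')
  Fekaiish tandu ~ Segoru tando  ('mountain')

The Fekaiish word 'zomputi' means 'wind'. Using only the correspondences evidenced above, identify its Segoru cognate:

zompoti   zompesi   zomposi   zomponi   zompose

zowinput ~ zowinpot, humpiguk ~ hompikok — Fekaiish u corresponds to Segoru o after a consonant, before a consonant other than r, m, n, p, b, f, v.
mitisgi ~ misiski — Fekaiish t corresponds to Segoru s between vowels (before a front vowel).
Applying these to Fekaiish 'zomputi':
  zomputi → zompoti   (u→o after a consonant, before a consonant other than r, m, n, p, b, f, v)
  zompoti → zomposi   (t→s between vowels (before a front vowel))
So the Segoru cognate is 'zomposi'.

zomposi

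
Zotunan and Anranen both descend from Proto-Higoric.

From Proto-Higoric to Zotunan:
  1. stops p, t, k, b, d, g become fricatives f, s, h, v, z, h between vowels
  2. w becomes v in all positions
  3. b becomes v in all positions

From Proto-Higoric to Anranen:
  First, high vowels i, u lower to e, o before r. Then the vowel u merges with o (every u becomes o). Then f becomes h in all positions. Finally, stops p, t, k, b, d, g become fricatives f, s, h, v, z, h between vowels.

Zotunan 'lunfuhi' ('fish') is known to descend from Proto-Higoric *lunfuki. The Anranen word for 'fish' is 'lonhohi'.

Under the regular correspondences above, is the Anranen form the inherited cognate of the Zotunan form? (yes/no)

Derive the expected Anranen reflex of *lunfuki:
Anranen: *lunfuki > lonfoki > lonhoki > lonhohi  (by vowel merger, unconditioned shift, intervocalic lenition)
Anranen 'lonhohi' matches the regular reflex exactly, so the pair is cognate.

yes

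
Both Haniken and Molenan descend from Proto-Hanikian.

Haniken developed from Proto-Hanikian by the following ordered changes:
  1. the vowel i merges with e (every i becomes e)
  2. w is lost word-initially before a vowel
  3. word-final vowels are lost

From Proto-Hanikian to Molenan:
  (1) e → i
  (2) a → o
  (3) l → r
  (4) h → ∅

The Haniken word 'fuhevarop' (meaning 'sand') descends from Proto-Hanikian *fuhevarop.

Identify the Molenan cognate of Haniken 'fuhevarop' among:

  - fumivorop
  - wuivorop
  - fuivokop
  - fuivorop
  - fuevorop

fuivorop

Molenan: start from *fuhevarop.
  rule 1 (vowel merger): fuhevarop → fuhivarop
  rule 2 (vowel merger): fuhivarop → fuhivorop
  rule 3: no change — fuhivorop
  rule 4 (h-loss): fuhivorop → fuivorop
  ⇒ Molenan fuivorop
The other candidates each miss or misapply at least one Molenan change.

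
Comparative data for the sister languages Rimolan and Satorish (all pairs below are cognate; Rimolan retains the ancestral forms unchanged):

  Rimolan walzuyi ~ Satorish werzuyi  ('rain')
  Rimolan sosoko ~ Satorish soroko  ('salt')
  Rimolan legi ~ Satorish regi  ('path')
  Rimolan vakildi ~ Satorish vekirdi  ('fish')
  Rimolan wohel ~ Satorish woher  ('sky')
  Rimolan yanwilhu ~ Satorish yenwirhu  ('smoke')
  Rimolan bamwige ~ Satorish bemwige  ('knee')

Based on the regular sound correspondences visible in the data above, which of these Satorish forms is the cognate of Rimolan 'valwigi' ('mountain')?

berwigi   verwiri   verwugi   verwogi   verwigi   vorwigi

walzuyi ~ werzuyi, vakildi ~ vekirdi — Rimolan a corresponds to Satorish e after a consonant, before a consonant other than r, m, n, p, b, f, v.
walzuyi ~ werzuyi, vakildi ~ vekirdi — Rimolan l corresponds to Satorish r after a vowel, before a consonant other than r, m, n, p, b, f, v.
Applying these to Rimolan 'valwigi':
  valwigi → velwigi   (a→e after a consonant, before a consonant other than r, m, n, p, b, f, v)
  velwigi → verwigi   (l→r after a vowel, before a consonant other than r, m, n, p, b, f, v)
So the Satorish cognate is 'verwigi'.

verwigi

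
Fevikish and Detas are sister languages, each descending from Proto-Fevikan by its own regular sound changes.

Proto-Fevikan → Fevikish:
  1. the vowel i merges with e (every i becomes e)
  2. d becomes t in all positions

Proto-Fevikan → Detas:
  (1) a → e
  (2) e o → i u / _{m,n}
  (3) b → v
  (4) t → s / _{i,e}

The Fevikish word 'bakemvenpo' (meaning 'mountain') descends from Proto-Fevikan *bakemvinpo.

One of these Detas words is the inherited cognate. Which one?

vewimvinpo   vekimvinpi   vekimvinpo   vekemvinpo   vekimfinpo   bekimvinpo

vekimvinpo

Detas: *bakemvinpo > bekemvinpo > bekimvinpo > vekimvinpo  (by vowel merger, pre-nasal raising, unconditioned shift)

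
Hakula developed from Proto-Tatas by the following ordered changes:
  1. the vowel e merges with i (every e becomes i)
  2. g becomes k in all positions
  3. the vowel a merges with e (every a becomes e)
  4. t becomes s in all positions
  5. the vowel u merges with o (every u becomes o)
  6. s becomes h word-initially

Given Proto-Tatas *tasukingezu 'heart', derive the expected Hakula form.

hesokinkizo

Hakula: start from *tasukingezu.
  rule 1 (vowel merger): tasukingezu → tasukingizu
  rule 2 (unconditioned shift): tasukingizu → tasukinkizu
  rule 3 (vowel merger): tasukinkizu → tesukinkizu
  rule 4 (unconditioned shift): tesukinkizu → sesukinkizu
  rule 5 (vowel merger): sesukinkizu → sesokinkizo
  rule 6 (debuccalisation): sesokinkizo → hesokinkizo
  ⇒ Hakula hesokinkizo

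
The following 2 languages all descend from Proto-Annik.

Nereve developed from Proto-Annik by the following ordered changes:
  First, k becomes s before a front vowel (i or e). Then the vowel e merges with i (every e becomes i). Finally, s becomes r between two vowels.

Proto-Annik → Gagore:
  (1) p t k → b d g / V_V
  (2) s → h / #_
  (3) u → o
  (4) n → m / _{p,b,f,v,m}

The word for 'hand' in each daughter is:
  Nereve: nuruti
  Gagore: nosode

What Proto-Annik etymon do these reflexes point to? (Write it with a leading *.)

*nusute

Position 5: Nereve has t, Gagore has d. Nereve preserves t here (none of its changes turn any other segment into t), so the proto-segment is *t.
Position 6: Nereve has i, Gagore has e. Gagore preserves e here (none of its changes turn any other segment into e), so the proto-segment is *e.
Continuing position by position gives *nusute; check it forward:
Nereve: *nusute > nusuti > nuruti  (by vowel merger, rhotacism)
Gagore: *nusute > nusude > nosode  (by intervocalic voicing, vowel merger)
*nusute is the unique common source.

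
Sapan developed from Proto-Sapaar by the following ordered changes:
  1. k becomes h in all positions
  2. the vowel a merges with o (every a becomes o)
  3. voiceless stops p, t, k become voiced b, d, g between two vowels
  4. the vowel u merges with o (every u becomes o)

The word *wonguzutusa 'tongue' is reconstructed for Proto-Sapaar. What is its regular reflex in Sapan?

Sapan: start from *wonguzutusa.
  rule 1: no change — wonguzutusa
  rule 2 (vowel merger): wonguzutusa → wonguzutuso
  rule 3 (intervocalic voicing): wonguzutuso → wonguzuduso
  rule 4 (vowel merger): wonguzuduso → wongozodoso
  ⇒ Sapan wongozodoso

wongozodoso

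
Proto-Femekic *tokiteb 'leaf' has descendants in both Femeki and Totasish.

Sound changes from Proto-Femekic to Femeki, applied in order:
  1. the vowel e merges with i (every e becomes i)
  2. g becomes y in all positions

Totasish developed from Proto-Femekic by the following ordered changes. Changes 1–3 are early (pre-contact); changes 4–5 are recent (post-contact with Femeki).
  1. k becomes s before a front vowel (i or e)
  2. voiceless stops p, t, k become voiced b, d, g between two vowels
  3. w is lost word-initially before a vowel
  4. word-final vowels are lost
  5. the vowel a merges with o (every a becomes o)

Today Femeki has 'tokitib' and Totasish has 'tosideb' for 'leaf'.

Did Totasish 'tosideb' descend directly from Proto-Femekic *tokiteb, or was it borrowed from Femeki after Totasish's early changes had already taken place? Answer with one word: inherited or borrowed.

inherited

If inherited, *tokiteb would pass through all of Totasish's changes:
Totasish: *tokiteb
  tokiteb → tositeb   [palatalisation]
  tositeb → tosideb   [intervocalic voicing]
  tosideb (rule 3 does not apply)
  tosideb (rule 4 does not apply)
  tosideb (rule 5 does not apply)
  giving Totasish tosideb.
If borrowed from Femeki 'tokitib' after the early changes, it would undergo only the recent ones:
  rule 4 (apocope): no change (tokitib)
  rule 5 (vowel merger): no change (tokitib)
  ⇒ as a loan: tokitib
Totasish 'tosideb' matches the inherited outcome exactly, so it is an inherited cognate, not a loan.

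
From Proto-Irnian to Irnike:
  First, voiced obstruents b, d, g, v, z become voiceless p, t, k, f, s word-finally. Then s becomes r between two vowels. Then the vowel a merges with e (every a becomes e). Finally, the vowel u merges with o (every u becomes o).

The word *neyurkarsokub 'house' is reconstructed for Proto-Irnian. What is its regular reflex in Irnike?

neyorkersokop

Irnike: *neyurkarsokub > neyurkarsokup > neyurkersokup > neyorkersokop  (by final devoicing, vowel merger, vowel merger)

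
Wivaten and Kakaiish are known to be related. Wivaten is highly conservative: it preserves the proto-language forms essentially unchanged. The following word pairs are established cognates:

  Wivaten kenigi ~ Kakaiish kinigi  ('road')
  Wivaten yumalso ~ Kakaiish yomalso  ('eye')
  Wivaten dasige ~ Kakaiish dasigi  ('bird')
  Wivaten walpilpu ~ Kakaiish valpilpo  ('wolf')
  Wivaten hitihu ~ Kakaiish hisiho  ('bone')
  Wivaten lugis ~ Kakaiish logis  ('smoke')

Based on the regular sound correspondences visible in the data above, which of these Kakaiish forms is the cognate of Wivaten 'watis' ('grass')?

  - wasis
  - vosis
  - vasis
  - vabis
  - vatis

vasis

walpilpu ~ valpilpo — Wivaten w corresponds to Kakaiish v word-initially before a back vowel.
hitihu ~ hisiho — Wivaten t corresponds to Kakaiish s between vowels (before a front vowel).
Applying these to Wivaten 'watis':
  watis → vatis   (w→v word-initially before a back vowel)
  vatis → vasis   (t→s between vowels (before a front vowel))
So the Kakaiish cognate is 'vasis'.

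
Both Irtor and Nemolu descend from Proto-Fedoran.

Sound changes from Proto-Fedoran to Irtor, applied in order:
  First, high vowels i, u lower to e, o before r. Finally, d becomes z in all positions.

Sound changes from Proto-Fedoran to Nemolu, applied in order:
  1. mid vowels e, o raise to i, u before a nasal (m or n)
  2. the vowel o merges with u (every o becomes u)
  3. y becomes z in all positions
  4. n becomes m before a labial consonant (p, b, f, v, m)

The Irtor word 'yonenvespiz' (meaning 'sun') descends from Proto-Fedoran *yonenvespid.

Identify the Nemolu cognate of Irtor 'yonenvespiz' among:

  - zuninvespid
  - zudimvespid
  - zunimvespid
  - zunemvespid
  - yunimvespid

Nemolu: *yonenvespid
  yonenvespid → yuninvespid   [pre-nasal raising]
  yuninvespid (rule 2 does not apply)
  yuninvespid → zuninvespid   [unconditioned shift]
  zuninvespid → zunimvespid   [nasal place assimilation]
  giving Nemolu zunimvespid.
The other candidates each miss or misapply at least one Nemolu change.

zunimvespid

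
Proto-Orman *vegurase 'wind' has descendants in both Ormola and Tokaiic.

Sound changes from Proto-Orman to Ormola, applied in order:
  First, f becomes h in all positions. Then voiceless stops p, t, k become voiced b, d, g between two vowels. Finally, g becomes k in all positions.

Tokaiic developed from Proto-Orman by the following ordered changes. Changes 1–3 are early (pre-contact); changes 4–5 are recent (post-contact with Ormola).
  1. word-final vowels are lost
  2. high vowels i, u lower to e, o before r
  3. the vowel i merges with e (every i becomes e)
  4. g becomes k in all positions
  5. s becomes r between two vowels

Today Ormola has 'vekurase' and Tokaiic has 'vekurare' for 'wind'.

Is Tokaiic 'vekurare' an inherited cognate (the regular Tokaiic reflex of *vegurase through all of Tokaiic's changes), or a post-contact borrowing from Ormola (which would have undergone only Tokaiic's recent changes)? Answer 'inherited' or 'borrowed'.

borrowed

If inherited, *vegurase would pass through all of Tokaiic's changes:
Tokaiic: *vegurase > veguras > vegoras > vekoras  (by apocope, pre-rhotic lowering, unconditioned shift)
If borrowed from Ormola 'vekurase' after the early changes, it would undergo only the recent ones:
  rule 4 (unconditioned shift): no change (vekurase)
  rule 5 (rhotacism): vekurase → vekurare
  ⇒ as a loan: vekurare
Tokaiic 'vekurare' matches the loan outcome 'vekurare', not the inherited 'vekoras' — it skipped the early Tokaiic changes, so it was borrowed from Ormola.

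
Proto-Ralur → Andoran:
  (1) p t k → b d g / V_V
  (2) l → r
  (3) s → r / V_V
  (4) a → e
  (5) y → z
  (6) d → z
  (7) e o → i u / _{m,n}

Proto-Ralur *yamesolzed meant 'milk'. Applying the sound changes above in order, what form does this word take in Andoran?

zimerorzez

Andoran: start from *yamesolzed.
  rule 1: no change — yamesolzed
  rule 2 (unconditioned shift): yamesolzed → yamesorzed
  rule 3 (rhotacism): yamesorzed → yamerorzed
  rule 4 (vowel merger): yamerorzed → yemerorzed
  rule 5 (unconditioned shift): yemerorzed → zemerorzed
  rule 6 (unconditioned shift): zemerorzed → zemerorzez
  rule 7 (pre-nasal raising): zemerorzez → zimerorzez
  ⇒ Andoran zimerorzez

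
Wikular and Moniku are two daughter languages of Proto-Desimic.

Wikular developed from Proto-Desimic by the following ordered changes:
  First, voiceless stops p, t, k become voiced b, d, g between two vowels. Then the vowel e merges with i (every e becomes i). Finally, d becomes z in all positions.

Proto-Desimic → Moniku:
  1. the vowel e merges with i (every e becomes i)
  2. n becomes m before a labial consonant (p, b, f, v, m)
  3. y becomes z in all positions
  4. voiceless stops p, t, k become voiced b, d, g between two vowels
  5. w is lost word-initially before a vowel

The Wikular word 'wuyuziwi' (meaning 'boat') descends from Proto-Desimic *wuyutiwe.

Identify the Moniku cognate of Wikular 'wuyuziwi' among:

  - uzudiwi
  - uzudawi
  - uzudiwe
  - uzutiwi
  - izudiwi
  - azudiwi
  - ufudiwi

uzudiwi

Moniku: *wuyutiwe
  wuyutiwe → wuyutiwi   [vowel merger]
  wuyutiwi (rule 2 does not apply)
  wuyutiwi → wuzutiwi   [unconditioned shift]
  wuzutiwi → wuzudiwi   [intervocalic voicing]
  wuzudiwi → uzudiwi   [glide loss]
  giving Moniku uzudiwi.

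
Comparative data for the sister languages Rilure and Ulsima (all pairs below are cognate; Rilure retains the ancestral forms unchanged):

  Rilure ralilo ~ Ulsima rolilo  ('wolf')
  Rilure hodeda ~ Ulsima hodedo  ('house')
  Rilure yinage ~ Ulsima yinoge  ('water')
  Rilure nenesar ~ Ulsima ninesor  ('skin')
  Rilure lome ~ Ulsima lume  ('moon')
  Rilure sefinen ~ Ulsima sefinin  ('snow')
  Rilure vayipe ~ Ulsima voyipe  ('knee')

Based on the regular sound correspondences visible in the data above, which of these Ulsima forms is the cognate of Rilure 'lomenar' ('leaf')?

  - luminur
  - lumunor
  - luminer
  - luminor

luminor

lome ~ lume — Rilure o corresponds to Ulsima u after a consonant, before a nasal.
nenesar ~ ninesor, sefinen ~ sefinin — Rilure e corresponds to Ulsima i after a consonant, before a nasal.
nenesar ~ ninesor — Rilure a corresponds to Ulsima o after a consonant, before r.
Applying these to Rilure 'lomenar':
  lomenar → lumenar   (o→u after a consonant, before a nasal)
  lumenar → luminar   (e→i after a consonant, before a nasal)
  luminar → luminor   (a→o after a consonant, before r)
So the Ulsima cognate is 'luminor'.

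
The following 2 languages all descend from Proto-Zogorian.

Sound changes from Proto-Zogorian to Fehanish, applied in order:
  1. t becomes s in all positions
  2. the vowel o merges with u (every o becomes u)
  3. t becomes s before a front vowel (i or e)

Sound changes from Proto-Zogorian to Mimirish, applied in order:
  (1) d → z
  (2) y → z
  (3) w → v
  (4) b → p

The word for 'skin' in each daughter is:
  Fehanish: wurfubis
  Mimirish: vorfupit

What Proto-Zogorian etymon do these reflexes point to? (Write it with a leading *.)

Position 8: Fehanish has s, Mimirish has t. Mimirish preserves t here (none of its changes turn any other segment into t), so the proto-segment is *t.
Position 2: Fehanish has u, Mimirish has o. Mimirish preserves o here (none of its changes turn any other segment into o), so the proto-segment is *o.
Position 1: Fehanish has w, Mimirish has v. Fehanish preserves w here (none of its changes turn any other segment into w), so the proto-segment is *w.
This points to *worfubit. Verify forward in each daughter:
Fehanish: *worfubit > worfubis > wurfubis  (by unconditioned shift, vowel merger)
Mimirish: *worfubit > vorfubit > vorfupit  (by unconditioned shift, unconditioned shift)
*worfubit is the unique common source.

*worfubit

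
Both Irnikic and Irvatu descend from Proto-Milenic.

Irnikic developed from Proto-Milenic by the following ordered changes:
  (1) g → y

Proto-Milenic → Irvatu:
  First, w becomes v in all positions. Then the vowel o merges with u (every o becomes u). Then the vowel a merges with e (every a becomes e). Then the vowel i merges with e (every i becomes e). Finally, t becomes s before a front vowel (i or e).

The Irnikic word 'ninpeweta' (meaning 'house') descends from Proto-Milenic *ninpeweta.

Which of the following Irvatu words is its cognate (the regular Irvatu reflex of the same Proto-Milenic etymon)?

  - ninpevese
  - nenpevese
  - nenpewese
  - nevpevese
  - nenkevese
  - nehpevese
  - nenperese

nenpevese

Irvatu: *ninpeweta > ninpeveta > ninpevete > nenpevete > nenpevese  (by unconditioned shift, vowel merger, vowel merger, palatalisation)
Among the options, 'nenpevese' alone shows every Irvatu change applied in order.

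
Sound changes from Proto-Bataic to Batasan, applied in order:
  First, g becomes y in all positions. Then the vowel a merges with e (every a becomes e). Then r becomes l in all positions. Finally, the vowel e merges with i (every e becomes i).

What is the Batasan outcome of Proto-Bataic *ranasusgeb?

Batasan: *ranasusgeb
  ranasusgeb → ranasusyeb   [unconditioned shift]
  ranasusyeb → renesusyeb   [vowel merger]
  renesusyeb → lenesusyeb   [unconditioned shift]
  lenesusyeb → linisusyib   [vowel merger]
  giving Batasan linisusyib.

linisusyib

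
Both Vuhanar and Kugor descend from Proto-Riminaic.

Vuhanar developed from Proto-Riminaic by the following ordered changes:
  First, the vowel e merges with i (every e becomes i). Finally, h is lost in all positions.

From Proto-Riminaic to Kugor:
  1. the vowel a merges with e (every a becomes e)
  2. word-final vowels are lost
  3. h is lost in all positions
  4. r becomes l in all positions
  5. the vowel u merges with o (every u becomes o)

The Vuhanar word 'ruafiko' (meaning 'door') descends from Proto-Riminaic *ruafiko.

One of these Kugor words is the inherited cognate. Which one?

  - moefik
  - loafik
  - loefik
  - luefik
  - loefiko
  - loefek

loefik

Kugor: *ruafiko
  ruafiko → ruefiko   [vowel merger]
  ruefiko → ruefik   [apocope]
  ruefik (rule 3 does not apply)
  ruefik → luefik   [unconditioned shift]
  luefik → loefik   [vowel merger]
  giving Kugor loefik.
Only 'loefik' matches the regular Kugor development of *ruafiko.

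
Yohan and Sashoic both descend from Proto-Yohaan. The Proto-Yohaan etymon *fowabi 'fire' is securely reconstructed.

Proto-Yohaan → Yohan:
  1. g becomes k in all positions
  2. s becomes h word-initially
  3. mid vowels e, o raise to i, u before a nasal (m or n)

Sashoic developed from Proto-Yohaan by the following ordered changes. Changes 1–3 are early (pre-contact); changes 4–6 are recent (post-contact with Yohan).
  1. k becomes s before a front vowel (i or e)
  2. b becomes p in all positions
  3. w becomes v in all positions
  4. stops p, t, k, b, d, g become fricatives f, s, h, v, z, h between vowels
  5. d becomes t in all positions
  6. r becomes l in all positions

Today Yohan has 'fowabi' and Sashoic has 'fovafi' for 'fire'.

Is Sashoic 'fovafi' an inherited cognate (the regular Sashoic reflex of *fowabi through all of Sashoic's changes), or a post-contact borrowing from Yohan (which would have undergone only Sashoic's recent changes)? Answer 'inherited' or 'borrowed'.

If inherited, *fowabi would pass through all of Sashoic's changes:
Sashoic: start from *fowabi.
  rule 1: no change — fowabi
  rule 2 (unconditioned shift): fowabi → fowapi
  rule 3 (unconditioned shift): fowapi → fovapi
  rule 4 (intervocalic lenition): fovapi → fovafi
  rule 5: no change — fovafi
  rule 6: no change — fovafi
  ⇒ Sashoic fovafi
If borrowed from Yohan 'fowabi' after the early changes, it would undergo only the recent ones:
  rule 4 (intervocalic lenition): fowabi → fowavi
  rule 5 (unconditioned shift): no change (fowavi)
  rule 6 (unconditioned shift): no change (fowavi)
  ⇒ as a loan: fowavi
Sashoic 'fovafi' matches the inherited outcome exactly, so it is an inherited cognate, not a loan.

inherited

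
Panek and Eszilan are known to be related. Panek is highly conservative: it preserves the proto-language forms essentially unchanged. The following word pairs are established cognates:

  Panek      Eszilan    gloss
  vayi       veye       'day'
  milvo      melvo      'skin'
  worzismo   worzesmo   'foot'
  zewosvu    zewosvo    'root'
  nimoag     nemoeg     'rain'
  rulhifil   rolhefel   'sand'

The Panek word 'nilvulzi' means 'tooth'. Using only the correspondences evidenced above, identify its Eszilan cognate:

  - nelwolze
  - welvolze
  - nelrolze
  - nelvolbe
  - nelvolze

nelvolze

milvo ~ melvo, worzismo ~ worzesmo — Panek i corresponds to Eszilan e after a consonant, before a consonant other than r, m, n, p, b, f, v.
rulhifil ~ rolhefel — Panek u corresponds to Eszilan o after a consonant, before a consonant other than r, m, n, p, b, f, v.
vayi ~ veye — Panek i corresponds to Eszilan e word-finally.
Applying these to Panek 'nilvulzi':
  nilvulzi → nelvulzi   (i→e after a consonant, before a consonant other than r, m, n, p, b, f, v)
  nelvulzi → nelvolzi   (u→o after a consonant, before a consonant other than r, m, n, p, b, f, v)
  nelvolzi → nelvolze   (i→e word-finally)
So the Eszilan cognate is 'nelvolze'.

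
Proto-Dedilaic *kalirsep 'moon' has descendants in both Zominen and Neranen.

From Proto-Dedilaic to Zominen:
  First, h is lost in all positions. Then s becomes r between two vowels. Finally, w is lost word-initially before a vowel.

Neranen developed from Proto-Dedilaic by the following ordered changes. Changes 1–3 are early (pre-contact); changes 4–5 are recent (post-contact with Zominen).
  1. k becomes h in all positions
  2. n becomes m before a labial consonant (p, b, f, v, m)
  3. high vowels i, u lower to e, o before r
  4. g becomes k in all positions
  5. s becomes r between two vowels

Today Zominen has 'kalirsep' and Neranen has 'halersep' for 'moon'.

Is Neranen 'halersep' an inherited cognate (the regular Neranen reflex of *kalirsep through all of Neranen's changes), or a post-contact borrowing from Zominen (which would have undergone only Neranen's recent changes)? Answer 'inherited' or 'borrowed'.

inherited

If inherited, *kalirsep would pass through all of Neranen's changes:
Neranen: *kalirsep > halirsep > halersep  (by unconditioned shift, pre-rhotic lowering)
If borrowed from Zominen 'kalirsep' after the early changes, it would undergo only the recent ones:
  rule 4 (unconditioned shift): no change (kalirsep)
  rule 5 (rhotacism): no change (kalirsep)
  ⇒ as a loan: kalirsep
Neranen 'halersep' matches the inherited outcome exactly, so it is an inherited cognate, not a loan.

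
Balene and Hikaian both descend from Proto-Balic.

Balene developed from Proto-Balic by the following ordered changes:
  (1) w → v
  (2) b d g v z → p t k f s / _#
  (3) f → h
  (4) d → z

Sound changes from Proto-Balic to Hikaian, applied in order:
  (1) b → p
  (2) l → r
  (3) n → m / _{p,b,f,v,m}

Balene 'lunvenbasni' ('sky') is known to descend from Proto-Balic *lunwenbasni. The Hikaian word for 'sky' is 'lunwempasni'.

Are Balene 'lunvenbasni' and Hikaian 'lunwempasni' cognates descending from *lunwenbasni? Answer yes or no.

no

Derive the expected Hikaian reflex of *lunwenbasni:
Hikaian: *lunwenbasni
  lunwenbasni → lunwenpasni   [unconditioned shift]
  lunwenpasni → runwenpasni   [unconditioned shift]
  runwenpasni → runwempasni   [nasal place assimilation]
  giving Hikaian runwempasni.
The regular Hikaian reflex would be 'runwempasni', but the attested form is 'lunwempasni'. The correspondence is irregular, so they are not cognates (the Hikaian form has a different source).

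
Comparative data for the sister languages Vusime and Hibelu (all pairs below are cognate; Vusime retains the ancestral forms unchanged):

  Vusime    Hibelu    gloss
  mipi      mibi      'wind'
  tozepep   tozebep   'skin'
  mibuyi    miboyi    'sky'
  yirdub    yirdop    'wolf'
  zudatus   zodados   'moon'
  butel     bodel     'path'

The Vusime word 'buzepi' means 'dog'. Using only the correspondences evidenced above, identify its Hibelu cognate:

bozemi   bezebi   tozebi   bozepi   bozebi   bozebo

mibuyi ~ miboyi, zudatus ~ zodados — Vusime u corresponds to Hibelu o after a consonant, before a consonant other than r, m, n, p, b, f, v.
mipi ~ mibi — Vusime p corresponds to Hibelu b between vowels (before a front vowel).
Applying these to Vusime 'buzepi':
  buzepi → bozepi   (u→o after a consonant, before a consonant other than r, m, n, p, b, f, v)
  bozepi → bozebi   (p→b between vowels (before a front vowel))
So the Hibelu cognate is 'bozebi'.

bozebi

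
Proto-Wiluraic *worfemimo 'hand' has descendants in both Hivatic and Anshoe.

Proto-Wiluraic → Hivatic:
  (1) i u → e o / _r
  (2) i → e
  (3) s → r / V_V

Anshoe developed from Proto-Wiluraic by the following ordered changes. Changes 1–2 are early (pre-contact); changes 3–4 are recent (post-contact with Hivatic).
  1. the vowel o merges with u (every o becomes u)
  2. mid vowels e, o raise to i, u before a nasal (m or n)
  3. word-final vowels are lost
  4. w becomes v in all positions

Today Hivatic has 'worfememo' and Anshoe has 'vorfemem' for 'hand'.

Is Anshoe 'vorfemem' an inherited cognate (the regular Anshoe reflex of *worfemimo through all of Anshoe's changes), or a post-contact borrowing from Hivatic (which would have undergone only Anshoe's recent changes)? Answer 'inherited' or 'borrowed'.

If inherited, *worfemimo would pass through all of Anshoe's changes:
Anshoe: *worfemimo
  worfemimo → wurfemimu   [vowel merger]
  wurfemimu → wurfimimu   [pre-nasal raising]
  wurfimimu → wurfimim   [apocope]
  wurfimim → vurfimim   [unconditioned shift]
  giving Anshoe vurfimim.
If borrowed from Hivatic 'worfememo' after the early changes, it would undergo only the recent ones:
  rule 3 (apocope): worfememo → worfemem
  rule 4 (unconditioned shift): worfemem → vorfemem
  ⇒ as a loan: vorfemem
Anshoe 'vorfemem' matches the loan outcome 'vorfemem', not the inherited 'vurfimim' — it skipped the early Anshoe changes, so it was borrowed from Hivatic.

borrowed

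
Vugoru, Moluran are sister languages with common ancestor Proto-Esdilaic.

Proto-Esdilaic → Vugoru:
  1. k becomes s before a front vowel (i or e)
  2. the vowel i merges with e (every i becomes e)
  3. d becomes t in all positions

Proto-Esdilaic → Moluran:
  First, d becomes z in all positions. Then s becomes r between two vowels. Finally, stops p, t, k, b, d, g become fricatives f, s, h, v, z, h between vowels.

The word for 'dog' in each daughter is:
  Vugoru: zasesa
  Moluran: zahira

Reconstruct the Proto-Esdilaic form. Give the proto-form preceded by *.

*zakisa

Position 5: Vugoru has s, Moluran has r. Taking the neighbouring segments as reconstructed: Vugoru s can only go back to *s; Moluran r could go back to *s or *r — the one source consistent with every daughter is *s.
Position 4: Vugoru has e, Moluran has i. Moluran preserves i here (none of its changes turn any other segment into i), so the proto-segment is *i.
Continuing position by position gives *zakisa; check it forward:
Vugoru: start from *zakisa.
  rule 1 (palatalisation): zakisa → zasisa
  rule 2 (vowel merger): zasisa → zasesa
  rule 3: no change — zasesa
  ⇒ Vugoru zasesa
Moluran: *zakisa
  zakisa (rule 1 does not apply)
  zakisa → zakira   [rhotacism]
  zakira → zahira   [intervocalic lenition]
  giving Moluran zahira.
Only *zakisa yields all of Vugoru zasesa, Moluran zahira.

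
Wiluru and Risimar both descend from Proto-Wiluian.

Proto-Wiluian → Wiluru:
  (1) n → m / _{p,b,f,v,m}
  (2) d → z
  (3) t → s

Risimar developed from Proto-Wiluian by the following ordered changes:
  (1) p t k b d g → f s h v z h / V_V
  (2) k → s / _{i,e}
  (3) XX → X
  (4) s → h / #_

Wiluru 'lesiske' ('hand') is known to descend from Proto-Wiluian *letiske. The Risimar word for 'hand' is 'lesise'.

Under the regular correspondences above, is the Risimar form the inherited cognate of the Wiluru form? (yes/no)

yes

Derive the expected Risimar reflex of *letiske:
Risimar: start from *letiske.
  rule 1 (intervocalic lenition): letiske → lesiske
  rule 2 (palatalisation): lesiske → lesisse
  rule 3 (degemination): lesisse → lesise
  rule 4: no change — lesise
  ⇒ Risimar lesise
Risimar 'lesise' matches the regular reflex exactly, so the pair is cognate.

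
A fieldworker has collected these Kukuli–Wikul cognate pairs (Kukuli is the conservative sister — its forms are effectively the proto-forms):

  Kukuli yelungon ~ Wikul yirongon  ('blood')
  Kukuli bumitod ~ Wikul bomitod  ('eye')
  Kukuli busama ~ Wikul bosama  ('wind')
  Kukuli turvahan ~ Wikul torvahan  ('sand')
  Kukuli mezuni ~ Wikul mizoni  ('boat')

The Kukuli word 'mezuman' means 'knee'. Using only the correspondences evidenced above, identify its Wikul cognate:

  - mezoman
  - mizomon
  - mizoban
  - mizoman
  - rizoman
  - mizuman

yelungon ~ yirongon, mezuni ~ mizoni — Kukuli e corresponds to Wikul i after a consonant, before a consonant other than r, m, n, p, b, f, v.
bumitod ~ bomitod — Kukuli u corresponds to Wikul o after a consonant, before a nasal.
Applying these to Kukuli 'mezuman':
  mezuman → mizuman   (e→i after a consonant, before a consonant other than r, m, n, p, b, f, v)
  mizuman → mizoman   (u→o after a consonant, before a nasal)
So the Wikul cognate is 'mizoman'.

mizoman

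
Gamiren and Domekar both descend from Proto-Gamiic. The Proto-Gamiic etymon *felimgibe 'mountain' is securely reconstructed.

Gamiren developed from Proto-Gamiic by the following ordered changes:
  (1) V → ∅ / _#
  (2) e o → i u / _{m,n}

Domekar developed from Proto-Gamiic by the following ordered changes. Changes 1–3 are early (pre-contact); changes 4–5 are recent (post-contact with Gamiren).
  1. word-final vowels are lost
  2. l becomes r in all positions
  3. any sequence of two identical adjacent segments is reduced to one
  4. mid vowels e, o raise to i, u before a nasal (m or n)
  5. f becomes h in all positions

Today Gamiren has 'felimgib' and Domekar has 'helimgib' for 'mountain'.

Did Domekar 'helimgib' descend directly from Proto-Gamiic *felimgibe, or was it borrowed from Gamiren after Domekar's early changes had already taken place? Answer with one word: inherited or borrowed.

borrowed

If inherited, *felimgibe would pass through all of Domekar's changes:
Domekar: start from *felimgibe.
  rule 1 (apocope): felimgibe → felimgib
  rule 2 (unconditioned shift): felimgib → ferimgib
  rule 3: no change — ferimgib
  rule 4: no change — ferimgib
  rule 5 (unconditioned shift): ferimgib → herimgib
  ⇒ Domekar herimgib
If borrowed from Gamiren 'felimgib' after the early changes, it would undergo only the recent ones:
  rule 4 (pre-nasal raising): no change (felimgib)
  rule 5 (unconditioned shift): felimgib → helimgib
  ⇒ as a loan: helimgib
Domekar 'helimgib' matches the loan outcome 'helimgib', not the inherited 'herimgib' — it skipped the early Domekar changes, so it was borrowed from Gamiren.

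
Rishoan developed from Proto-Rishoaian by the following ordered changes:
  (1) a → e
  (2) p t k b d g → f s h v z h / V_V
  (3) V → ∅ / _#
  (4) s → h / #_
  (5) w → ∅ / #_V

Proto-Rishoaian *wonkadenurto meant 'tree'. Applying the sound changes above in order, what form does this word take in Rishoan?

onkezenurt

Rishoan: *wonkadenurto
  wonkadenurto → wonkedenurto   [vowel merger]
  wonkedenurto → wonkezenurto   [intervocalic lenition]
  wonkezenurto → wonkezenurt   [apocope]
  wonkezenurt (rule 4 does not apply)
  wonkezenurt → onkezenurt   [glide loss]
  giving Rishoan onkezenurt.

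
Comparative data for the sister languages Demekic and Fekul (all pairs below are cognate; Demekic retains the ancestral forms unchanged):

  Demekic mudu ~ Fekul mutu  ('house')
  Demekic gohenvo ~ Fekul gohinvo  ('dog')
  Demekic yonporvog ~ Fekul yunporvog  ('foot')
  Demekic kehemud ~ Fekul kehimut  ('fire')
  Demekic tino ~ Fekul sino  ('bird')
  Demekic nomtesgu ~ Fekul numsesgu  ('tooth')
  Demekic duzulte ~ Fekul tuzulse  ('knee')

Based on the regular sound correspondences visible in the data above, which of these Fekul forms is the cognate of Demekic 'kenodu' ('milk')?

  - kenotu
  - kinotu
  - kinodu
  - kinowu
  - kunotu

kinotu

gohenvo ~ gohinvo — Demekic e corresponds to Fekul i after a consonant, before a nasal.
mudu ~ mutu — Demekic d corresponds to Fekul t between vowels (before a back vowel).
Applying these to Demekic 'kenodu':
  kenodu → kinodu   (e→i after a consonant, before a nasal)
  kinodu → kinotu   (d→t between vowels (before a back vowel))
So the Fekul cognate is 'kinotu'.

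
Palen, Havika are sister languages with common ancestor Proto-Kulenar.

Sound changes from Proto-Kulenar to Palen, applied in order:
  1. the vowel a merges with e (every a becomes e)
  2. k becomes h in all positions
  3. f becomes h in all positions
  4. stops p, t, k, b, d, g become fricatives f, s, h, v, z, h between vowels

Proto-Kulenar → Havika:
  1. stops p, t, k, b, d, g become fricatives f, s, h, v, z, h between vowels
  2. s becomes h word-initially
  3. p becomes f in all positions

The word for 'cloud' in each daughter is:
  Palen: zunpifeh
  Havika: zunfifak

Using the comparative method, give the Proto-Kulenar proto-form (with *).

Position 6: Palen has f, Havika has f. In Palen, f can only continue *p, so the proto-segment is *p.
Position 8: Palen has h, Havika has k. Havika preserves k here (none of its changes turn any other segment into k), so the proto-segment is *k.
Position 7: Palen has e, Havika has a. Havika preserves a here (none of its changes turn any other segment into a), so the proto-segment is *a.
Verify the candidate proto-form against each daughter:
Palen: *zunpipak
  zunpipak → zunpipek   [vowel merger]
  zunpipek → zunpipeh   [unconditioned shift]
  zunpipeh (rule 3 does not apply)
  zunpipeh → zunpifeh   [intervocalic lenition]
  giving Palen zunpifeh.
Havika: *zunpipak > zunpifak > zunfifak  (by intervocalic lenition, unconditioned shift)
Only *zunpipak yields all of Palen zunpifeh, Havika zunfifak.

*zunpipak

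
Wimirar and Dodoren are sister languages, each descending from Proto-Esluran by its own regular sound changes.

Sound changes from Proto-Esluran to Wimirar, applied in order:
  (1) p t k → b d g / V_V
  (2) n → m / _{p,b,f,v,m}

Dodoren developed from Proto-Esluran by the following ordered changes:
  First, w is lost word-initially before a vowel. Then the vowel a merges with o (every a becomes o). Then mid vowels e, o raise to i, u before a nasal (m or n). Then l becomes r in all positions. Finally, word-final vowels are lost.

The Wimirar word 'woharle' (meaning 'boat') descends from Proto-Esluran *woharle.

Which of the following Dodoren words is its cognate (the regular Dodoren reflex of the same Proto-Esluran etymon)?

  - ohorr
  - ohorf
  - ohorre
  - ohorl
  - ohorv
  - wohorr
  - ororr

Dodoren: *woharle
  woharle → oharle   [glide loss]
  oharle → ohorle   [vowel merger]
  ohorle (rule 3 does not apply)
  ohorle → ohorre   [unconditioned shift]
  ohorre → ohorr   [apocope]
  giving Dodoren ohorr.
Among the options, 'ohorr' alone shows every Dodoren change applied in order.

ohorr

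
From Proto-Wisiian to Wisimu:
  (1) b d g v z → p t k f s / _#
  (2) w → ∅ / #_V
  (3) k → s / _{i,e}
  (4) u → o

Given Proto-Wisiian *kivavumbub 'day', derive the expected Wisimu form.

Wisimu: start from *kivavumbub.
  rule 1 (final devoicing): kivavumbub → kivavumbup
  rule 2: no change — kivavumbup
  rule 3 (palatalisation): kivavumbup → sivavumbup
  rule 4 (vowel merger): sivavumbup → sivavombop
  ⇒ Wisimu sivavombop

sivavombop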